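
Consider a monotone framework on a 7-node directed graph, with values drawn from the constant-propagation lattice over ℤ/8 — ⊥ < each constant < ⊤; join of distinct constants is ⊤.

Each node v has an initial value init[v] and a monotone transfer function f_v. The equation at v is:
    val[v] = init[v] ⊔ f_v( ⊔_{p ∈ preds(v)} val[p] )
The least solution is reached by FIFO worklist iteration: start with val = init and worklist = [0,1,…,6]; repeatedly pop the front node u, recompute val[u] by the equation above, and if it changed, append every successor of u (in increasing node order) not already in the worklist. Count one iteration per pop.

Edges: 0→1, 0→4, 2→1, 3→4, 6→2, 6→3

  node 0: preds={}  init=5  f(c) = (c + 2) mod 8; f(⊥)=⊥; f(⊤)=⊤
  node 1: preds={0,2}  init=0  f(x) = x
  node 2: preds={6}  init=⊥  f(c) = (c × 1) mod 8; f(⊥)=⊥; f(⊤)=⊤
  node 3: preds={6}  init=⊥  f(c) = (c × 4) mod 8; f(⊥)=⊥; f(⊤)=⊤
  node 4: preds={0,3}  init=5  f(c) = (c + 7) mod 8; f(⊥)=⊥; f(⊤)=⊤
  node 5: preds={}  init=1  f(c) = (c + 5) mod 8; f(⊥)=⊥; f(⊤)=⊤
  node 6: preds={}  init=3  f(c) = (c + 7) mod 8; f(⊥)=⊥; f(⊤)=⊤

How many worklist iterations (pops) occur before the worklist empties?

Iteration log — 8 steps:
  step 1. node 0  ⊔preds=⊥  new=5  stable
  step 2. node 1  ⊔preds=5  new=⊤  old=0  +wl: 
  step 3. node 2  ⊔preds=3  new=3  old=⊥  +wl: 1
  step 4. node 3  ⊔preds=3  new=4  old=⊥  +wl: 
  step 5. node 4  ⊔preds=⊤  new=⊤  old=5  +wl: 
  step 6. node 5  ⊔preds=⊥  new=1  stable
  step 7. node 6  ⊔preds=⊥  new=3  stable
  step 8. node 1  ⊔preds=⊤  new=⊤  stable

Least fixpoint reached:
  node 0: 5
  node 1: ⊤
  node 2: 3
  node 3: 4
  node 4: ⊤
  node 5: 1
  node 6: 3

8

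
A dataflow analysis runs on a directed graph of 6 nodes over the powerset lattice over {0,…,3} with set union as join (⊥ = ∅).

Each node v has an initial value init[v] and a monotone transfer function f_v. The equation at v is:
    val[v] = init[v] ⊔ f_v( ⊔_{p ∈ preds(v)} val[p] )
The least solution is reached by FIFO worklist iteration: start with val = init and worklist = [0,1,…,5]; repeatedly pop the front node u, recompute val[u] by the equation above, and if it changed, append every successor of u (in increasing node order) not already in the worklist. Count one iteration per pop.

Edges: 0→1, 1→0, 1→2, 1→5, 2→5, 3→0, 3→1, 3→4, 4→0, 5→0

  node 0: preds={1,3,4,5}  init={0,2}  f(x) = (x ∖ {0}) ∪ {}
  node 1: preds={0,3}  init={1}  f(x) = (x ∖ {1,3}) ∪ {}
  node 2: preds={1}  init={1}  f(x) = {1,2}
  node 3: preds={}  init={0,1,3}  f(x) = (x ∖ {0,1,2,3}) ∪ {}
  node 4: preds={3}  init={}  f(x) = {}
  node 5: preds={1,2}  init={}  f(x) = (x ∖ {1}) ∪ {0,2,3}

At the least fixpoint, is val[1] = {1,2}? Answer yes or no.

no

Trace (7 dequeues):
  [1] u=0 | in {0,1,3} | out {0,1,2,3} | prev {0,2} | push {}
  [2] u=1 | in {0,1,2,3} | out {0,1,2} | prev {1} | push {0}
  [3] u=2 | in {0,1,2} | out {1,2} | prev {1} | push {}
  [4] u=3 | in {} | out {0,1,3} | ==
  [5] u=4 | in {0,1,3} | out {} | ==
  [6] u=5 | in {0,1,2} | out {0,2,3} | prev {} | push {}
  [7] u=0 | in {0,1,2,3} | out {0,1,2,3} | ==

Converged values:
  [0] {0,1,2,3}
  [1] {0,1,2}
  [2] {1,2}
  [3] {0,1,3}
  [4] {}
  [5] {0,2,3}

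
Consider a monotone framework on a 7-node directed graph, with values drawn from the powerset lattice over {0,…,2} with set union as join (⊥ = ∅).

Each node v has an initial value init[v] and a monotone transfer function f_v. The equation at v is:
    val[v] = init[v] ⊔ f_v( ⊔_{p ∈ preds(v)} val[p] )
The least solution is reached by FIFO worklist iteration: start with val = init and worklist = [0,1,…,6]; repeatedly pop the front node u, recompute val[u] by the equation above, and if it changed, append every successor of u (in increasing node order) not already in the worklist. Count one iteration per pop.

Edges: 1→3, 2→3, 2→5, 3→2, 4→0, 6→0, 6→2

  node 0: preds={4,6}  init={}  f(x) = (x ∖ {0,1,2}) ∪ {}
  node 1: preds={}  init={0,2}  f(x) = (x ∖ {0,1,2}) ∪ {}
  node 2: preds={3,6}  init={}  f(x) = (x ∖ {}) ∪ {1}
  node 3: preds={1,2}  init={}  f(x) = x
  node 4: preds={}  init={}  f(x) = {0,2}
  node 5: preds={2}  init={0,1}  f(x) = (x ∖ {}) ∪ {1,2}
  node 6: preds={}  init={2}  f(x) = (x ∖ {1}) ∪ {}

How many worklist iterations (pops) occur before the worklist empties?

11

Trace (11 dequeues):
  [1] u=0 | in {2} | out {} | ==
  [2] u=1 | in {} | out {0,2} | ==
  [3] u=2 | in {2} | out {1,2} | prev {} | push {}
  [4] u=3 | in {0,1,2} | out {0,1,2} | prev {} | push {2}
  [5] u=4 | in {} | out {0,2} | prev {} | push {0}
  [6] u=5 | in {1,2} | out {0,1,2} | prev {0,1} | push {}
  [7] u=6 | in {} | out {2} | ==
  [8] u=2 | in {0,1,2} | out {0,1,2} | prev {1,2} | push {3,5}
  [9] u=0 | in {0,2} | out {} | ==
  [10] u=3 | in {0,1,2} | out {0,1,2} | ==
  [11] u=5 | in {0,1,2} | out {0,1,2} | ==

Converged values:
  [0] {}
  [1] {0,2}
  [2] {0,1,2}
  [3] {0,1,2}
  [4] {0,2}
  [5] {0,1,2}
  [6] {2}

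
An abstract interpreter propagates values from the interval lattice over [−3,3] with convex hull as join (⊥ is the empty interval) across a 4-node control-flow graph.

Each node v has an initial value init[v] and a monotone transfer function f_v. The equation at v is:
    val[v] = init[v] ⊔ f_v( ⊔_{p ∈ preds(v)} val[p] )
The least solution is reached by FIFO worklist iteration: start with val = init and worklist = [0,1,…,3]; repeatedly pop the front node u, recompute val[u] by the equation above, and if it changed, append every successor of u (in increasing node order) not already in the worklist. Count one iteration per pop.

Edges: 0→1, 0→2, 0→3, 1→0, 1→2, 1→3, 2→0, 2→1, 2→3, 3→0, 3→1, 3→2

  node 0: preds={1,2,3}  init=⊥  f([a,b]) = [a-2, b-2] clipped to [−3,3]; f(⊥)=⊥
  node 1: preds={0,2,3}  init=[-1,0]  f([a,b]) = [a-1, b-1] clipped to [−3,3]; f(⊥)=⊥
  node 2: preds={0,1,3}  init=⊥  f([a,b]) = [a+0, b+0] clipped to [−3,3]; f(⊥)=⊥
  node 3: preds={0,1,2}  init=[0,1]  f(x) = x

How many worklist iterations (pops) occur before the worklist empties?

7

Worklist (7 pops):
  #1 pop 0: in=[-1,1] → [-3,-1] (was ⊥); enqueue []
  #2 pop 1: in=[-3,1] → [-3,0] (was [-1,0]); enqueue [0]
  #3 pop 2: in=[-3,1] → [-3,1] (was ⊥); enqueue [1]
  #4 pop 3: in=[-3,1] → [-3,1] (was [0,1]); enqueue [2]
  #5 pop 0: in=[-3,1] → [-3,-1] (no change)
  #6 pop 1: in=[-3,1] → [-3,0] (no change)
  #7 pop 2: in=[-3,1] → [-3,1] (no change)

Fixpoint:
  val[0] = [-3,-1]
  val[1] = [-3,0]
  val[2] = [-3,1]
  val[3] = [-3,1]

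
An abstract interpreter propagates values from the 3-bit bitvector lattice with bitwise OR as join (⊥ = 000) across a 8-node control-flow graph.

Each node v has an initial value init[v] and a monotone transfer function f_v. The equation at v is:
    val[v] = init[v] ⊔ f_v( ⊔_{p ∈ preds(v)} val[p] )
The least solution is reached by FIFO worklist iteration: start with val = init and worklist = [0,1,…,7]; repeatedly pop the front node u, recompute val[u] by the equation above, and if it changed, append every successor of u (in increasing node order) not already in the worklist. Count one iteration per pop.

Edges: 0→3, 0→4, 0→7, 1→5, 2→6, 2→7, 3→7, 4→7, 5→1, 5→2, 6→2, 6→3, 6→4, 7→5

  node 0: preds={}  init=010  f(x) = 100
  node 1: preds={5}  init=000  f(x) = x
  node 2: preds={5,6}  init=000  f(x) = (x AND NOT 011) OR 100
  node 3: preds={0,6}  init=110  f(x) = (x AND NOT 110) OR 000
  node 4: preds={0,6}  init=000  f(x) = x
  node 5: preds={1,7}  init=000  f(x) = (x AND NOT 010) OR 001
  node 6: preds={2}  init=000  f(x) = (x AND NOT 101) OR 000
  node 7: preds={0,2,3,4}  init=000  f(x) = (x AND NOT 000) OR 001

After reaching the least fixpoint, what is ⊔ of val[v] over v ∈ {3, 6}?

Iteration log — 14 steps:
  step 1. node 0  ⊔preds=000  new=110  old=010  +wl: 
  step 2. node 1  ⊔preds=000  new=000  stable
  step 3. node 2  ⊔preds=000  new=100  old=000  +wl: 
  step 4. node 3  ⊔preds=110  new=110  stable
  step 5. node 4  ⊔preds=110  new=110  old=000  +wl: 
  step 6. node 5  ⊔preds=000  new=001  old=000  +wl: 1,2
  step 7. node 6  ⊔preds=100  new=000  stable
  step 8. node 7  ⊔preds=110  new=111  old=000  +wl: 5
  step 9. node 1  ⊔preds=001  new=001  old=000  +wl: 
  step 10. node 2  ⊔preds=001  new=100  stable
  step 11. node 5  ⊔preds=111  new=101  old=001  +wl: 1,2
  step 12. node 1  ⊔preds=101  new=101  old=001  +wl: 5
  step 13. node 2  ⊔preds=101  new=100  stable
  step 14. node 5  ⊔preds=111  new=101  stable

Least fixpoint reached:
  node 0: 110
  node 1: 101
  node 2: 100
  node 3: 110
  node 4: 110
  node 5: 101
  node 6: 000
  node 7: 111

110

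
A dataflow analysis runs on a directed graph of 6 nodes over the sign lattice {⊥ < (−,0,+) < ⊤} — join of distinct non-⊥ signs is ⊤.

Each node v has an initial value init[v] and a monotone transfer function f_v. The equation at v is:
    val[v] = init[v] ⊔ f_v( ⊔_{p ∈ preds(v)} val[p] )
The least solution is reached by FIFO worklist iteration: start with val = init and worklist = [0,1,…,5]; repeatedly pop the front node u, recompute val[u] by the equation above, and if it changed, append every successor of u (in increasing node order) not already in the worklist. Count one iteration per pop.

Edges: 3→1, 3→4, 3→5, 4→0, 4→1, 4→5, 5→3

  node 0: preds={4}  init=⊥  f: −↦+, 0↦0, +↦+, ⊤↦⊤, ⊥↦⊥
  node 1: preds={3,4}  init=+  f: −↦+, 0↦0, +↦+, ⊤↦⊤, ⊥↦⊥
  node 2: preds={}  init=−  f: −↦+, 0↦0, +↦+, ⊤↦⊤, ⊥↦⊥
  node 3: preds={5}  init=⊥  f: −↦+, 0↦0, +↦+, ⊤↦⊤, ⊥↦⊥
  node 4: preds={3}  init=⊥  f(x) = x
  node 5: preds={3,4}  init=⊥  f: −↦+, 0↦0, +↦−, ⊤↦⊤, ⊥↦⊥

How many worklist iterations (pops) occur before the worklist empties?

Iteration log — 6 steps:
  step 1. node 0  ⊔preds=⊥  new=⊥  stable
  step 2. node 1  ⊔preds=⊥  new=+  stable
  step 3. node 2  ⊔preds=⊥  new=−  stable
  step 4. node 3  ⊔preds=⊥  new=⊥  stable
  step 5. node 4  ⊔preds=⊥  new=⊥  stable
  step 6. node 5  ⊔preds=⊥  new=⊥  stable

Least fixpoint reached:
  node 0: ⊥
  node 1: +
  node 2: −
  node 3: ⊥
  node 4: ⊥
  node 5: ⊥

6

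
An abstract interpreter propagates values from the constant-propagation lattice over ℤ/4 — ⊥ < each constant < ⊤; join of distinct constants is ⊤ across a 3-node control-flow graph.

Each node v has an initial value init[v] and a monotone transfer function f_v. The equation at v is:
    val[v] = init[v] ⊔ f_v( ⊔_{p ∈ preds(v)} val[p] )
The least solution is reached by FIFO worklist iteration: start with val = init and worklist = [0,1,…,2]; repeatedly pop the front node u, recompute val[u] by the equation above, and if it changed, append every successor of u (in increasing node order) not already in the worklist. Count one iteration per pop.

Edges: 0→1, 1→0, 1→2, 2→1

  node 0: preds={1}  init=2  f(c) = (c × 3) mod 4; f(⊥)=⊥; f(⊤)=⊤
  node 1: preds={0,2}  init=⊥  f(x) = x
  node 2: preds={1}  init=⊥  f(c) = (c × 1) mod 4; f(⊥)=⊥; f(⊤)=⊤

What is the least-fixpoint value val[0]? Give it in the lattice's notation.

2

Trace (5 dequeues):
  [1] u=0 | in ⊥ | out 2 | ==
  [2] u=1 | in 2 | out 2 | prev ⊥ | push {0}
  [3] u=2 | in 2 | out 2 | prev ⊥ | push {1}
  [4] u=0 | in 2 | out 2 | ==
  [5] u=1 | in 2 | out 2 | ==

Converged values:
  [0] 2
  [1] 2
  [2] 2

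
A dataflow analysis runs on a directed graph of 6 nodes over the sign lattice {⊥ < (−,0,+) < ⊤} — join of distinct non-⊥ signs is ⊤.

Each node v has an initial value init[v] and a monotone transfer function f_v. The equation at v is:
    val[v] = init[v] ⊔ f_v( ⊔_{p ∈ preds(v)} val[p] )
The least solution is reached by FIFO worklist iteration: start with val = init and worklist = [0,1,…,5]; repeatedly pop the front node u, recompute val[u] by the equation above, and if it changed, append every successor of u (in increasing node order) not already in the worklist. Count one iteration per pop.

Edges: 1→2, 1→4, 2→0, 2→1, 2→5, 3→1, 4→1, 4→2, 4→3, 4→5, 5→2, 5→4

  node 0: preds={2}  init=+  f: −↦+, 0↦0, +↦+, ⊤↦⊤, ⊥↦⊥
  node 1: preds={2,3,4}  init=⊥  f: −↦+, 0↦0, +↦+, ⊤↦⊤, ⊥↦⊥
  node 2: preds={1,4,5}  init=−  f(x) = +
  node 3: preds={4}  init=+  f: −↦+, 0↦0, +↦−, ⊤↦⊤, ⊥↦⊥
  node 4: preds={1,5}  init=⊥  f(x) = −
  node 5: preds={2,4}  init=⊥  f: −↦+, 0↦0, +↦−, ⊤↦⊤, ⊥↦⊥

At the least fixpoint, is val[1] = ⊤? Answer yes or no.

yes

Iteration log — 11 steps:
  step 1. node 0  ⊔preds=−  new=+  stable
  step 2. node 1  ⊔preds=⊤  new=⊤  old=⊥  +wl: 
  step 3. node 2  ⊔preds=⊤  new=⊤  old=−  +wl: 0,1
  step 4. node 3  ⊔preds=⊥  new=+  stable
  step 5. node 4  ⊔preds=⊤  new=−  old=⊥  +wl: 2,3
  step 6. node 5  ⊔preds=⊤  new=⊤  old=⊥  +wl: 4
  step 7. node 0  ⊔preds=⊤  new=⊤  old=+  +wl: 
  step 8. node 1  ⊔preds=⊤  new=⊤  stable
  step 9. node 2  ⊔preds=⊤  new=⊤  stable
  step 10. node 3  ⊔preds=−  new=+  stable
  step 11. node 4  ⊔preds=⊤  new=−  stable

Least fixpoint reached:
  node 0: ⊤
  node 1: ⊤
  node 2: ⊤
  node 3: +
  node 4: −
  node 5: ⊤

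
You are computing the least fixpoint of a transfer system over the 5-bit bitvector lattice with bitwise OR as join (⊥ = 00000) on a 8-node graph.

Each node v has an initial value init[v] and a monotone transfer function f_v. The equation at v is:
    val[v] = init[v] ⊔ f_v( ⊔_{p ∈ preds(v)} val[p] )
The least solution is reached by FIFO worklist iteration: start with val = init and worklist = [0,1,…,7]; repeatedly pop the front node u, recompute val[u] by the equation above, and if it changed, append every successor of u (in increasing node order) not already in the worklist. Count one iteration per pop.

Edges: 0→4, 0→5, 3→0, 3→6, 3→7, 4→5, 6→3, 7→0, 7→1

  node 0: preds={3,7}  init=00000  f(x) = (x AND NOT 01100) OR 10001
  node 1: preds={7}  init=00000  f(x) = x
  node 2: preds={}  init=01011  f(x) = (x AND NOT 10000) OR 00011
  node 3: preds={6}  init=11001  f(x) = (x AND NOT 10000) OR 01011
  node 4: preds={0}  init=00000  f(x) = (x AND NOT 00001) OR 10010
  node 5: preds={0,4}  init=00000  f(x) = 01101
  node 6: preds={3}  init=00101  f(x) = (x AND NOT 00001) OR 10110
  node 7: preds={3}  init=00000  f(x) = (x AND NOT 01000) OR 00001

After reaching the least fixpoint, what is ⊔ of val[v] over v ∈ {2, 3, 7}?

11111

Worklist (13 pops):
  #1 pop 0: in=11001 → 10001 (was 00000); enqueue []
  #2 pop 1: in=00000 → 00000 (no change)
  #3 pop 2: in=00000 → 01011 (no change)
  #4 pop 3: in=00101 → 11111 (was 11001); enqueue [0]
  #5 pop 4: in=10001 → 10010 (was 00000); enqueue []
  #6 pop 5: in=10011 → 01101 (was 00000); enqueue []
  #7 pop 6: in=11111 → 11111 (was 00101); enqueue [3]
  #8 pop 7: in=11111 → 10111 (was 00000); enqueue [1]
  #9 pop 0: in=11111 → 10011 (was 10001); enqueue [4,5]
  #10 pop 3: in=11111 → 11111 (no change)
  #11 pop 1: in=10111 → 10111 (was 00000); enqueue []
  #12 pop 4: in=10011 → 10010 (no change)
  #13 pop 5: in=10011 → 01101 (no change)

Fixpoint:
  val[0] = 10011
  val[1] = 10111
  val[2] = 01011
  val[3] = 11111
  val[4] = 10010
  val[5] = 01101
  val[6] = 11111
  val[7] = 10111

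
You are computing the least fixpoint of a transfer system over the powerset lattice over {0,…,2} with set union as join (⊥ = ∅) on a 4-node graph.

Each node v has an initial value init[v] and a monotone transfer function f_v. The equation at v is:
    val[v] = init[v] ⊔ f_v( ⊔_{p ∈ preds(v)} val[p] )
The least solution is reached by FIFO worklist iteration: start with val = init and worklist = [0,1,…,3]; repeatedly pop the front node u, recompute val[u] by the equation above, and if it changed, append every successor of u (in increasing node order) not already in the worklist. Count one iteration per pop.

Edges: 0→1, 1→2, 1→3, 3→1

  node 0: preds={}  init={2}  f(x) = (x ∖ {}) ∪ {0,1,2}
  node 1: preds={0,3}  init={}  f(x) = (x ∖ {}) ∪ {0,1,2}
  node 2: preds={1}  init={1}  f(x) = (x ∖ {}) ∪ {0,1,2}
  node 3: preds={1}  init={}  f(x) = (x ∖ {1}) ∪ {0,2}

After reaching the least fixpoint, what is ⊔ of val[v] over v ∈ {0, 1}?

{0,1,2}

Iteration log — 5 steps:
  step 1. node 0  ⊔preds={}  new={0,1,2}  old={2}  +wl: 
  step 2. node 1  ⊔preds={0,1,2}  new={0,1,2}  old={}  +wl: 
  step 3. node 2  ⊔preds={0,1,2}  new={0,1,2}  old={1}  +wl: 
  step 4. node 3  ⊔preds={0,1,2}  new={0,2}  old={}  +wl: 1
  step 5. node 1  ⊔preds={0,1,2}  new={0,1,2}  stable

Least fixpoint reached:
  node 0: {0,1,2}
  node 1: {0,1,2}
  node 2: {0,1,2}
  node 3: {0,2}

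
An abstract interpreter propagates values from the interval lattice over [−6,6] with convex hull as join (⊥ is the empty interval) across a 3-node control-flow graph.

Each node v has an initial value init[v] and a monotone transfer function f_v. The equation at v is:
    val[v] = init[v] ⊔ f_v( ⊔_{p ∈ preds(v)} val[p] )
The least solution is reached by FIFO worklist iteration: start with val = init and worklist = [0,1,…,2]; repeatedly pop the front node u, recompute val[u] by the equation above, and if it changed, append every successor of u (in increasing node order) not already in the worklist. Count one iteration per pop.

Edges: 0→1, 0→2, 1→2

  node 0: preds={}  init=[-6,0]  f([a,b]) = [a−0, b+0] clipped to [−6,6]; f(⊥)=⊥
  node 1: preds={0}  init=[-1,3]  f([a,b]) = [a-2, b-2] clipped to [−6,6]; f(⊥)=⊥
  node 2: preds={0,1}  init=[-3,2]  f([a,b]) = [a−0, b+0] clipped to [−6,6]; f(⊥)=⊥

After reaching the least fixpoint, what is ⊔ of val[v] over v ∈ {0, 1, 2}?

[-6,3]

Worklist (3 pops):
  #1 pop 0: in=⊥ → [-6,0] (no change)
  #2 pop 1: in=[-6,0] → [-6,3] (was [-1,3]); enqueue []
  #3 pop 2: in=[-6,3] → [-6,3] (was [-3,2]); enqueue []

Fixpoint:
  val[0] = [-6,0]
  val[1] = [-6,3]
  val[2] = [-6,3]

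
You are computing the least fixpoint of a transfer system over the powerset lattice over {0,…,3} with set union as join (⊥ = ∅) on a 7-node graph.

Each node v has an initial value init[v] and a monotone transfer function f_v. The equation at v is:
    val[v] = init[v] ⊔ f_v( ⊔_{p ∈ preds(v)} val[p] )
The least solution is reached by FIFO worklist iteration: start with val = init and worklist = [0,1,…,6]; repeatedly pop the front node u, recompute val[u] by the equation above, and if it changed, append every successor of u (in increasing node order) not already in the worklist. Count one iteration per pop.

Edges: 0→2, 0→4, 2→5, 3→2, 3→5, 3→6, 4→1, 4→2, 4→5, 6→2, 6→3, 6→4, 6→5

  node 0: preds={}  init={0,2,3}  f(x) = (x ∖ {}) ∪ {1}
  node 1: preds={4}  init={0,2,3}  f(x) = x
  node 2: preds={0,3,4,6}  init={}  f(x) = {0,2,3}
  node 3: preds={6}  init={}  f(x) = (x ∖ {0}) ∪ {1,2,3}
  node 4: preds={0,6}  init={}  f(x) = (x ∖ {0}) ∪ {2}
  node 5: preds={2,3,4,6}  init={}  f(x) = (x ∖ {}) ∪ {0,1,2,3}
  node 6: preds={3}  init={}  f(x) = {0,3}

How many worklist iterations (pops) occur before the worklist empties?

Trace (12 dequeues):
  [1] u=0 | in {} | out {0,1,2,3} | prev {0,2,3} | push {}
  [2] u=1 | in {} | out {0,2,3} | ==
  [3] u=2 | in {0,1,2,3} | out {0,2,3} | prev {} | push {}
  [4] u=3 | in {} | out {1,2,3} | prev {} | push {2}
  [5] u=4 | in {0,1,2,3} | out {1,2,3} | prev {} | push {1}
  [6] u=5 | in {0,1,2,3} | out {0,1,2,3} | prev {} | push {}
  [7] u=6 | in {1,2,3} | out {0,3} | prev {} | push {3,4,5}
  [8] u=2 | in {0,1,2,3} | out {0,2,3} | ==
  [9] u=1 | in {1,2,3} | out {0,1,2,3} | prev {0,2,3} | push {}
  [10] u=3 | in {0,3} | out {1,2,3} | ==
  [11] u=4 | in {0,1,2,3} | out {1,2,3} | ==
  [12] u=5 | in {0,1,2,3} | out {0,1,2,3} | ==

Converged values:
  [0] {0,1,2,3}
  [1] {0,1,2,3}
  [2] {0,2,3}
  [3] {1,2,3}
  [4] {1,2,3}
  [5] {0,1,2,3}
  [6] {0,3}

12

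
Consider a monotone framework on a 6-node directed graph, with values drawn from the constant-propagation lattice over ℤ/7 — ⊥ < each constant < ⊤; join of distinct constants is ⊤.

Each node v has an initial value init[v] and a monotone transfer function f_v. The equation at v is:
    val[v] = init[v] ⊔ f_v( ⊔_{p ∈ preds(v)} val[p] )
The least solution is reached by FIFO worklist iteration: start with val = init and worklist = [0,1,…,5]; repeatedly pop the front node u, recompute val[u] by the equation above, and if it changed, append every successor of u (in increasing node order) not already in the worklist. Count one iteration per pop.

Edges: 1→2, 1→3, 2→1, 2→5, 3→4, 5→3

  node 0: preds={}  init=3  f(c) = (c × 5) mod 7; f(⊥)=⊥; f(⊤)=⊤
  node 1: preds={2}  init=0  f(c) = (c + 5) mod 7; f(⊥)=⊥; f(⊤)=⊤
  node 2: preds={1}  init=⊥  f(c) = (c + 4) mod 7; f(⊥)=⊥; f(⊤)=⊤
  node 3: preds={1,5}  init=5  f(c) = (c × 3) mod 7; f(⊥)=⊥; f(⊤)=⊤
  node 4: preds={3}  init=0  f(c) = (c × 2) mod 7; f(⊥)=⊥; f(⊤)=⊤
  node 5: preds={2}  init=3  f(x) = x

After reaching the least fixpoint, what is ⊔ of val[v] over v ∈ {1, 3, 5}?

Iteration log — 11 steps:
  step 1. node 0  ⊔preds=⊥  new=3  stable
  step 2. node 1  ⊔preds=⊥  new=0  stable
  step 3. node 2  ⊔preds=0  new=4  old=⊥  +wl: 1
  step 4. node 3  ⊔preds=⊤  new=⊤  old=5  +wl: 
  step 5. node 4  ⊔preds=⊤  new=⊤  old=0  +wl: 
  step 6. node 5  ⊔preds=4  new=⊤  old=3  +wl: 3
  step 7. node 1  ⊔preds=4  new=⊤  old=0  +wl: 2
  step 8. node 3  ⊔preds=⊤  new=⊤  stable
  step 9. node 2  ⊔preds=⊤  new=⊤  old=4  +wl: 1,5
  step 10. node 1  ⊔preds=⊤  new=⊤  stable
  step 11. node 5  ⊔preds=⊤  new=⊤  stable

Least fixpoint reached:
  node 0: 3
  node 1: ⊤
  node 2: ⊤
  node 3: ⊤
  node 4: ⊤
  node 5: ⊤

⊤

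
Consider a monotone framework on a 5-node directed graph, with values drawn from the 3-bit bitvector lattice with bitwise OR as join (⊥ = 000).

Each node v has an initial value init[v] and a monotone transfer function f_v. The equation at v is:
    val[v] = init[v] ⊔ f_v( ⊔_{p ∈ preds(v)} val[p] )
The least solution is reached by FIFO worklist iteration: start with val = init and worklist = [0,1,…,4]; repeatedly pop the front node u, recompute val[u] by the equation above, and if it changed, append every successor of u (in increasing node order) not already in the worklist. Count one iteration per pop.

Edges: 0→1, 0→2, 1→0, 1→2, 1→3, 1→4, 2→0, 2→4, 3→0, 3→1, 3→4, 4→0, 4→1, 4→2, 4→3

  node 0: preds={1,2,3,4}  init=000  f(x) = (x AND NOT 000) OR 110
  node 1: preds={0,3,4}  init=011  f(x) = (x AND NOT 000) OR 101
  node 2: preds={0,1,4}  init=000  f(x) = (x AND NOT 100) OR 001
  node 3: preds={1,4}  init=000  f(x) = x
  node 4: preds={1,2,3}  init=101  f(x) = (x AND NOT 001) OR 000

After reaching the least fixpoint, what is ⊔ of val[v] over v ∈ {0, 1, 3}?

111

Trace (9 dequeues):
  [1] u=0 | in 111 | out 111 | prev 000 | push {}
  [2] u=1 | in 111 | out 111 | prev 011 | push {0}
  [3] u=2 | in 111 | out 011 | prev 000 | push {}
  [4] u=3 | in 111 | out 111 | prev 000 | push {1}
  [5] u=4 | in 111 | out 111 | prev 101 | push {2,3}
  [6] u=0 | in 111 | out 111 | ==
  [7] u=1 | in 111 | out 111 | ==
  [8] u=2 | in 111 | out 011 | ==
  [9] u=3 | in 111 | out 111 | ==

Converged values:
  [0] 111
  [1] 111
  [2] 011
  [3] 111
  [4] 111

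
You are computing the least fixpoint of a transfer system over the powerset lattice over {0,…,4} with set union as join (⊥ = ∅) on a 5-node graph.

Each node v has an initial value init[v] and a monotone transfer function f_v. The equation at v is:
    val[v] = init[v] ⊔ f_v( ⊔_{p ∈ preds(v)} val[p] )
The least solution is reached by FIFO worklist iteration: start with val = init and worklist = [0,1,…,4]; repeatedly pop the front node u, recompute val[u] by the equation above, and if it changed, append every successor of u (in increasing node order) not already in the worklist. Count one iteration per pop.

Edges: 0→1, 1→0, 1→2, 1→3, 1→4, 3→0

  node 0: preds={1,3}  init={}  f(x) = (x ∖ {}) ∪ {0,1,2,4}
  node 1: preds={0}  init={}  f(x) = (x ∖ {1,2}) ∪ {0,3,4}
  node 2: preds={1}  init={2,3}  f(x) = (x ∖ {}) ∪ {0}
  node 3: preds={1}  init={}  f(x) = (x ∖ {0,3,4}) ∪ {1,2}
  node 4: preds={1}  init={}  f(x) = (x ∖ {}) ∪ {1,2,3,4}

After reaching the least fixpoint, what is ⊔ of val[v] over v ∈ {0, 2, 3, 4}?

Iteration log — 7 steps:
  step 1. node 0  ⊔preds={}  new={0,1,2,4}  old={}  +wl: 
  step 2. node 1  ⊔preds={0,1,2,4}  new={0,3,4}  old={}  +wl: 0
  step 3. node 2  ⊔preds={0,3,4}  new={0,2,3,4}  old={2,3}  +wl: 
  step 4. node 3  ⊔preds={0,3,4}  new={1,2}  old={}  +wl: 
  step 5. node 4  ⊔preds={0,3,4}  new={0,1,2,3,4}  old={}  +wl: 
  step 6. node 0  ⊔preds={0,1,2,3,4}  new={0,1,2,3,4}  old={0,1,2,4}  +wl: 1
  step 7. node 1  ⊔preds={0,1,2,3,4}  new={0,3,4}  stable

Least fixpoint reached:
  node 0: {0,1,2,3,4}
  node 1: {0,3,4}
  node 2: {0,2,3,4}
  node 3: {1,2}
  node 4: {0,1,2,3,4}

{0,1,2,3,4}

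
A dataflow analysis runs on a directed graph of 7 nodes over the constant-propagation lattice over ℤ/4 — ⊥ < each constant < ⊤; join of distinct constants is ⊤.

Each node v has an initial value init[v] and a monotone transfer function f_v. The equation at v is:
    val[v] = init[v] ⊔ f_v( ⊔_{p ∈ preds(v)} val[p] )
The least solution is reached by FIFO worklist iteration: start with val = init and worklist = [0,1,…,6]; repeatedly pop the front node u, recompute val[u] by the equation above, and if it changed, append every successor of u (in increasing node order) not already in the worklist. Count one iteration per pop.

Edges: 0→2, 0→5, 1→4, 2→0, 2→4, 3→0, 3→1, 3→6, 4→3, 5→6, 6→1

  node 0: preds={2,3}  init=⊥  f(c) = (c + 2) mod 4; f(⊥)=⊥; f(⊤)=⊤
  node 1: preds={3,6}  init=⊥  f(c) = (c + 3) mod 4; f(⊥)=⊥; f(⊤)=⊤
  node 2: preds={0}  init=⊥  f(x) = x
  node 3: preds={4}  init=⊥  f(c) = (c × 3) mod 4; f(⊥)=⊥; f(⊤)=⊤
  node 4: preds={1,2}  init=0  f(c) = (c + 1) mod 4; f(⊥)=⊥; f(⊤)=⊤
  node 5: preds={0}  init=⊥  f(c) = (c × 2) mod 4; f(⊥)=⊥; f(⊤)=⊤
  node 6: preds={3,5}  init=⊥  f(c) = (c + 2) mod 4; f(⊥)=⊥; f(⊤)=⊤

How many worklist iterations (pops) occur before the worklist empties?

22

Trace (22 dequeues):
  [1] u=0 | in ⊥ | out ⊥ | ==
  [2] u=1 | in ⊥ | out ⊥ | ==
  [3] u=2 | in ⊥ | out ⊥ | ==
  [4] u=3 | in 0 | out 0 | prev ⊥ | push {0,1}
  [5] u=4 | in ⊥ | out 0 | ==
  [6] u=5 | in ⊥ | out ⊥ | ==
  [7] u=6 | in 0 | out 2 | prev ⊥ | push {}
  [8] u=0 | in 0 | out 2 | prev ⊥ | push {2,5}
  [9] u=1 | in ⊤ | out ⊤ | prev ⊥ | push {4}
  [10] u=2 | in 2 | out 2 | prev ⊥ | push {0}
  [11] u=5 | in 2 | out 0 | prev ⊥ | push {6}
  [12] u=4 | in ⊤ | out ⊤ | prev 0 | push {3}
  [13] u=0 | in ⊤ | out ⊤ | prev 2 | push {2,5}
  [14] u=6 | in 0 | out 2 | ==
  [15] u=3 | in ⊤ | out ⊤ | prev 0 | push {0,1,6}
  [16] u=2 | in ⊤ | out ⊤ | prev 2 | push {4}
  [17] u=5 | in ⊤ | out ⊤ | prev 0 | push {}
  [18] u=0 | in ⊤ | out ⊤ | ==
  [19] u=1 | in ⊤ | out ⊤ | ==
  [20] u=6 | in ⊤ | out ⊤ | prev 2 | push {1}
  [21] u=4 | in ⊤ | out ⊤ | ==
  [22] u=1 | in ⊤ | out ⊤ | ==

Converged values:
  [0] ⊤
  [1] ⊤
  [2] ⊤
  [3] ⊤
  [4] ⊤
  [5] ⊤
  [6] ⊤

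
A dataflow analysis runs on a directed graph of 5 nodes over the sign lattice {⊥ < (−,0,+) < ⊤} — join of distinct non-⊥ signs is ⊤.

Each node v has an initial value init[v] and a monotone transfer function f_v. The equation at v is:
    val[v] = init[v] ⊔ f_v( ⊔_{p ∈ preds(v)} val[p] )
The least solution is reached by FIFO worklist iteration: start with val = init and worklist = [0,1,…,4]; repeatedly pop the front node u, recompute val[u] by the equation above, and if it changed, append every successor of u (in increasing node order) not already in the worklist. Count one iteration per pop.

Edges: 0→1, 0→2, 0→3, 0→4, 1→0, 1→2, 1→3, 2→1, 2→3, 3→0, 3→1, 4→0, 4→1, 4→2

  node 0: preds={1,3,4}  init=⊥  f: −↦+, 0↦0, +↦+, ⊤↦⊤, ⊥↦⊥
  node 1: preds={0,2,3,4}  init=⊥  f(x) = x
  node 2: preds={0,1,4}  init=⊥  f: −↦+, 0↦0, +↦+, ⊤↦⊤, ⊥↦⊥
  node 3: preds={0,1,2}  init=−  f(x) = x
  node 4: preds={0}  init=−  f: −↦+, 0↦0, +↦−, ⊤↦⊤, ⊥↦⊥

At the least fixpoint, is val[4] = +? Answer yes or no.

no

Iteration log — 13 steps:
  step 1. node 0  ⊔preds=−  new=+  old=⊥  +wl: 
  step 2. node 1  ⊔preds=⊤  new=⊤  old=⊥  +wl: 0
  step 3. node 2  ⊔preds=⊤  new=⊤  old=⊥  +wl: 1
  step 4. node 3  ⊔preds=⊤  new=⊤  old=−  +wl: 
  step 5. node 4  ⊔preds=+  new=−  stable
  step 6. node 0  ⊔preds=⊤  new=⊤  old=+  +wl: 2,3,4
  step 7. node 1  ⊔preds=⊤  new=⊤  stable
  step 8. node 2  ⊔preds=⊤  new=⊤  stable
  step 9. node 3  ⊔preds=⊤  new=⊤  stable
  step 10. node 4  ⊔preds=⊤  new=⊤  old=−  +wl: 0,1,2
  step 11. node 0  ⊔preds=⊤  new=⊤  stable
  step 12. node 1  ⊔preds=⊤  new=⊤  stable
  step 13. node 2  ⊔preds=⊤  new=⊤  stable

Least fixpoint reached:
  node 0: ⊤
  node 1: ⊤
  node 2: ⊤
  node 3: ⊤
  node 4: ⊤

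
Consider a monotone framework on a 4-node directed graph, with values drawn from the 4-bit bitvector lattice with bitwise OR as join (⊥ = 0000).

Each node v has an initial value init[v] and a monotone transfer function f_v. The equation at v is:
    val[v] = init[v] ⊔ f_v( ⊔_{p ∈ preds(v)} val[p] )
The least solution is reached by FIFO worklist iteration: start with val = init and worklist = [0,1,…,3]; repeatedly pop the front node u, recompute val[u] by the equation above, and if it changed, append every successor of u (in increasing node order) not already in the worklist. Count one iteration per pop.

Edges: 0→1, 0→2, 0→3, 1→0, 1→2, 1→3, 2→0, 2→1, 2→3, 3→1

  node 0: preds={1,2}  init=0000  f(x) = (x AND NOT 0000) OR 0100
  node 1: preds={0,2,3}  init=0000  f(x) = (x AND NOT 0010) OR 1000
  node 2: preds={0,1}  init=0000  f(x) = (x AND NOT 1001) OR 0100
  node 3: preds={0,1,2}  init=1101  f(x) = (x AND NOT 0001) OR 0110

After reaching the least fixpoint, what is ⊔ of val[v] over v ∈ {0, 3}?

Worklist (8 pops):
  #1 pop 0: in=0000 → 0100 (was 0000); enqueue []
  #2 pop 1: in=1101 → 1101 (was 0000); enqueue [0]
  #3 pop 2: in=1101 → 0100 (was 0000); enqueue [1]
  #4 pop 3: in=1101 → 1111 (was 1101); enqueue []
  #5 pop 0: in=1101 → 1101 (was 0100); enqueue [2,3]
  #6 pop 1: in=1111 → 1101 (no change)
  #7 pop 2: in=1101 → 0100 (no change)
  #8 pop 3: in=1101 → 1111 (no change)

Fixpoint:
  val[0] = 1101
  val[1] = 1101
  val[2] = 0100
  val[3] = 1111

1111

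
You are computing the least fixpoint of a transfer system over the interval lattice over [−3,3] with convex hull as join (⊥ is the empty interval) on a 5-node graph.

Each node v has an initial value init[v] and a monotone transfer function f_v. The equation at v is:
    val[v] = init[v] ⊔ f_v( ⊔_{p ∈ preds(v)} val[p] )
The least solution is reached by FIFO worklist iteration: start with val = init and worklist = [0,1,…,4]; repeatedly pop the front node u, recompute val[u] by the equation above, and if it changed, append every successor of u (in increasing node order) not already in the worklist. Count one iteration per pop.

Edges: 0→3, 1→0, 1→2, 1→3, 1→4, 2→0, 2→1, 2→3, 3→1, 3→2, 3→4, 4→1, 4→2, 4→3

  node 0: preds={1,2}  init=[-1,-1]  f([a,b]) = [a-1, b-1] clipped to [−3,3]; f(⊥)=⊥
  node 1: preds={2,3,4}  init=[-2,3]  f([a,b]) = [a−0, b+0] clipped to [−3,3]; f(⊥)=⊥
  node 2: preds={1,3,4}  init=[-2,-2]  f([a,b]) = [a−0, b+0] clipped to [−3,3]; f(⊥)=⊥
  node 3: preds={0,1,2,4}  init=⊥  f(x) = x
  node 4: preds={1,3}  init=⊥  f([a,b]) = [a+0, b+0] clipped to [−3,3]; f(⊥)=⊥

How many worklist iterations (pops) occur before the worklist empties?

12

Trace (12 dequeues):
  [1] u=0 | in [-2,3] | out [-3,2] | prev [-1,-1] | push {}
  [2] u=1 | in [-2,-2] | out [-2,3] | ==
  [3] u=2 | in [-2,3] | out [-2,3] | prev [-2,-2] | push {0,1}
  [4] u=3 | in [-3,3] | out [-3,3] | prev ⊥ | push {2}
  [5] u=4 | in [-3,3] | out [-3,3] | prev ⊥ | push {3}
  [6] u=0 | in [-2,3] | out [-3,2] | ==
  [7] u=1 | in [-3,3] | out [-3,3] | prev [-2,3] | push {0,4}
  [8] u=2 | in [-3,3] | out [-3,3] | prev [-2,3] | push {1}
  [9] u=3 | in [-3,3] | out [-3,3] | ==
  [10] u=0 | in [-3,3] | out [-3,2] | ==
  [11] u=4 | in [-3,3] | out [-3,3] | ==
  [12] u=1 | in [-3,3] | out [-3,3] | ==

Converged values:
  [0] [-3,2]
  [1] [-3,3]
  [2] [-3,3]
  [3] [-3,3]
  [4] [-3,3]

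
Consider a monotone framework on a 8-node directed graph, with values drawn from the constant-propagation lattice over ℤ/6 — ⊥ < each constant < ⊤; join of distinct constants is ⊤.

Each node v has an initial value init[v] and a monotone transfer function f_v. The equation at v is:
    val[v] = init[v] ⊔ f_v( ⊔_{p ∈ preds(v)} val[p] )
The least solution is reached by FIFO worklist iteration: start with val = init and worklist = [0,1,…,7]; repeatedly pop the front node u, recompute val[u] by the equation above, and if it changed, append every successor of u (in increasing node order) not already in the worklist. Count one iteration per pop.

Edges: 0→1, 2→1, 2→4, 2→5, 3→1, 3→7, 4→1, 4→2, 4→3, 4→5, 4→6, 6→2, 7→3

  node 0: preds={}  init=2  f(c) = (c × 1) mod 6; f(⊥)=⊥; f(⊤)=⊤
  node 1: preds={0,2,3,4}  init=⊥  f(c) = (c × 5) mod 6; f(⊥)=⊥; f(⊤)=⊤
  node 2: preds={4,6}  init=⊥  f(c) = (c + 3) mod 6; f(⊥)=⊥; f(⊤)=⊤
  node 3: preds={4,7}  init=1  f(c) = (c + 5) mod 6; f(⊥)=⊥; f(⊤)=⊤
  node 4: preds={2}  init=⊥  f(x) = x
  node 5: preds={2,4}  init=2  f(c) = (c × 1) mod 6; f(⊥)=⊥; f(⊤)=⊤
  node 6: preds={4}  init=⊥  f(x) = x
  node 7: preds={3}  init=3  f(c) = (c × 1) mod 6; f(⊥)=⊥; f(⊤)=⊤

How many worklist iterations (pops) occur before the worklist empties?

10

Trace (10 dequeues):
  [1] u=0 | in ⊥ | out 2 | ==
  [2] u=1 | in ⊤ | out ⊤ | prev ⊥ | push {}
  [3] u=2 | in ⊥ | out ⊥ | ==
  [4] u=3 | in 3 | out ⊤ | prev 1 | push {1}
  [5] u=4 | in ⊥ | out ⊥ | ==
  [6] u=5 | in ⊥ | out 2 | ==
  [7] u=6 | in ⊥ | out ⊥ | ==
  [8] u=7 | in ⊤ | out ⊤ | prev 3 | push {3}
  [9] u=1 | in ⊤ | out ⊤ | ==
  [10] u=3 | in ⊤ | out ⊤ | ==

Converged values:
  [0] 2
  [1] ⊤
  [2] ⊥
  [3] ⊤
  [4] ⊥
  [5] 2
  [6] ⊥
  [7] ⊤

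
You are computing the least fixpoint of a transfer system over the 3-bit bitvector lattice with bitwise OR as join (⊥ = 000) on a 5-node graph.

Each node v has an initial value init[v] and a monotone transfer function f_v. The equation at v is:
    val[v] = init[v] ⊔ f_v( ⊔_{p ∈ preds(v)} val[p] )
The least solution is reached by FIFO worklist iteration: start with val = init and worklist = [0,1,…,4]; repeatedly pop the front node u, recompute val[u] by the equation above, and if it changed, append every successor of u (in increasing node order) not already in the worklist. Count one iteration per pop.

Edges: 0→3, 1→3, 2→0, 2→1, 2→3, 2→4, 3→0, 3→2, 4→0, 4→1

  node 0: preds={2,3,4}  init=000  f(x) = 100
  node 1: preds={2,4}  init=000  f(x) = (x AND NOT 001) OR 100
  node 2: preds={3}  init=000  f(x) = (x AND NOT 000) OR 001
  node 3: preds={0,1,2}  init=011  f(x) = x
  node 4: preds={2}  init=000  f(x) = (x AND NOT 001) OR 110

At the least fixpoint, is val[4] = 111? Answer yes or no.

Iteration log — 12 steps:
  step 1. node 0  ⊔preds=011  new=100  old=000  +wl: 
  step 2. node 1  ⊔preds=000  new=100  old=000  +wl: 
  step 3. node 2  ⊔preds=011  new=011  old=000  +wl: 0,1
  step 4. node 3  ⊔preds=111  new=111  old=011  +wl: 2
  step 5. node 4  ⊔preds=011  new=110  old=000  +wl: 
  step 6. node 0  ⊔preds=111  new=100  stable
  step 7. node 1  ⊔preds=111  new=110  old=100  +wl: 3
  step 8. node 2  ⊔preds=111  new=111  old=011  +wl: 0,1,4
  step 9. node 3  ⊔preds=111  new=111  stable
  step 10. node 0  ⊔preds=111  new=100  stable
  step 11. node 1  ⊔preds=111  new=110  stable
  step 12. node 4  ⊔preds=111  new=110  stable

Least fixpoint reached:
  node 0: 100
  node 1: 110
  node 2: 111
  node 3: 111
  node 4: 110

no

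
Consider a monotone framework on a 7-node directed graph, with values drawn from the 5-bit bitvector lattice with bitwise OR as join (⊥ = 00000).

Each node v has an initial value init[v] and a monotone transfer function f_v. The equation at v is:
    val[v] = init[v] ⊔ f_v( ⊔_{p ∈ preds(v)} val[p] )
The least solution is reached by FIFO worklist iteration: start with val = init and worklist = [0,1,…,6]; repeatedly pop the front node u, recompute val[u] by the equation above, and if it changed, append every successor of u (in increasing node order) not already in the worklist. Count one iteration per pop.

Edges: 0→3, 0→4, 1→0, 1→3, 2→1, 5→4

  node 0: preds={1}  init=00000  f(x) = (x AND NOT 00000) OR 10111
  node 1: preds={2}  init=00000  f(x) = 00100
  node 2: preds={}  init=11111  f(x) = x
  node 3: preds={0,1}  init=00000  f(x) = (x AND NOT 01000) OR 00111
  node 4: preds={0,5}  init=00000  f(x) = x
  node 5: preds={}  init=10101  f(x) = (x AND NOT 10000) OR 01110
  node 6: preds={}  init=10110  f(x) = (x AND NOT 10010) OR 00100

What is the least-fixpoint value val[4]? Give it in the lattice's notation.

Worklist (9 pops):
  #1 pop 0: in=00000 → 10111 (was 00000); enqueue []
  #2 pop 1: in=11111 → 00100 (was 00000); enqueue [0]
  #3 pop 2: in=00000 → 11111 (no change)
  #4 pop 3: in=10111 → 10111 (was 00000); enqueue []
  #5 pop 4: in=10111 → 10111 (was 00000); enqueue []
  #6 pop 5: in=00000 → 11111 (was 10101); enqueue [4]
  #7 pop 6: in=00000 → 10110 (no change)
  #8 pop 0: in=00100 → 10111 (no change)
  #9 pop 4: in=11111 → 11111 (was 10111); enqueue []

Fixpoint:
  val[0] = 10111
  val[1] = 00100
  val[2] = 11111
  val[3] = 10111
  val[4] = 11111
  val[5] = 11111
  val[6] = 10110

11111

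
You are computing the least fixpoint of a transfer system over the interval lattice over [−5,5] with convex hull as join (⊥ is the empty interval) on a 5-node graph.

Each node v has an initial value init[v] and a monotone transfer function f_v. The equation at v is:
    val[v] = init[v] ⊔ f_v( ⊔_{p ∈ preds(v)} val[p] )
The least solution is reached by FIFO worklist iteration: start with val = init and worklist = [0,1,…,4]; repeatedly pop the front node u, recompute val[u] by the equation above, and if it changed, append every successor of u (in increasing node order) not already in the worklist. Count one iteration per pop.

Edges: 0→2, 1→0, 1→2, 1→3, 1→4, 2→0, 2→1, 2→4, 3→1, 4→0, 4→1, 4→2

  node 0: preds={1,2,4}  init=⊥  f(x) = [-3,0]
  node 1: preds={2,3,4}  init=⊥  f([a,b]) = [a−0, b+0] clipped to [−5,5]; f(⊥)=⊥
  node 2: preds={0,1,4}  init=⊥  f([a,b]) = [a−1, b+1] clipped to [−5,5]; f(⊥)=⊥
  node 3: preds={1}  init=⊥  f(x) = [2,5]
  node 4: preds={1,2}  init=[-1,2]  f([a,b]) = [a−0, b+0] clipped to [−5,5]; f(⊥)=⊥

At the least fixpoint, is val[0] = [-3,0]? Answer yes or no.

yes

Trace (16 dequeues):
  [1] u=0 | in [-1,2] | out [-3,0] | prev ⊥ | push {}
  [2] u=1 | in [-1,2] | out [-1,2] | prev ⊥ | push {0}
  [3] u=2 | in [-3,2] | out [-4,3] | prev ⊥ | push {1}
  [4] u=3 | in [-1,2] | out [2,5] | prev ⊥ | push {}
  [5] u=4 | in [-4,3] | out [-4,3] | prev [-1,2] | push {2}
  [6] u=0 | in [-4,3] | out [-3,0] | ==
  [7] u=1 | in [-4,5] | out [-4,5] | prev [-1,2] | push {0,3,4}
  [8] u=2 | in [-4,5] | out [-5,5] | prev [-4,3] | push {1}
  [9] u=0 | in [-5,5] | out [-3,0] | ==
  [10] u=3 | in [-4,5] | out [2,5] | ==
  [11] u=4 | in [-5,5] | out [-5,5] | prev [-4,3] | push {0,2}
  [12] u=1 | in [-5,5] | out [-5,5] | prev [-4,5] | push {3,4}
  [13] u=0 | in [-5,5] | out [-3,0] | ==
  [14] u=2 | in [-5,5] | out [-5,5] | ==
  [15] u=3 | in [-5,5] | out [2,5] | ==
  [16] u=4 | in [-5,5] | out [-5,5] | ==

Converged values:
  [0] [-3,0]
  [1] [-5,5]
  [2] [-5,5]
  [3] [2,5]
  [4] [-5,5]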